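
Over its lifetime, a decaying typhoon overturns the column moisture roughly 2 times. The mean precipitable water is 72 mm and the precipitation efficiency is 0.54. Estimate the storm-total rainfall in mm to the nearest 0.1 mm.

rainfall ≈ 77.8 mm

Each cycle deposits ε × PW = 0.54 × 72 = 38.88 mm.
Over 2 cycles: 2 × 38.88 = 77.8 mm.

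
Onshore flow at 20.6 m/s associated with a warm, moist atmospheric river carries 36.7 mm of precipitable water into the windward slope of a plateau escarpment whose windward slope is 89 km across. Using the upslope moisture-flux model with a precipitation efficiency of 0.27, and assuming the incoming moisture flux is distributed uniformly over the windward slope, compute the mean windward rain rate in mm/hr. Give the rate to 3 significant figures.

R ≈ 8.26 mm/hr

Incoming column moisture flux per unit ridge length: F = V × PW = 20.6 × 36.7 = 756.02 mm·m/s.
Spread over the 89 km slope with efficiency ε = 0.27: R = ε·F/W = 0.27 × 756.02 / 89000 m = 2.294e-03 mm/s.
R = 2.294e-03 × 3600 = 8.26 mm/hr.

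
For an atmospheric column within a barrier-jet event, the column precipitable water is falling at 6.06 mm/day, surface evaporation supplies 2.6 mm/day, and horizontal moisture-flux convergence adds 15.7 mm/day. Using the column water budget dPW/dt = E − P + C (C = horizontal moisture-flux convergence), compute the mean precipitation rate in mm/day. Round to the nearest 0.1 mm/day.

P ≈ 24.4 mm/day

dPW/dt = -6.06 mm/day.
P = E + C − dPW/dt = 2.6 + (15.7) − (-6.06) = 24.4 mm/day.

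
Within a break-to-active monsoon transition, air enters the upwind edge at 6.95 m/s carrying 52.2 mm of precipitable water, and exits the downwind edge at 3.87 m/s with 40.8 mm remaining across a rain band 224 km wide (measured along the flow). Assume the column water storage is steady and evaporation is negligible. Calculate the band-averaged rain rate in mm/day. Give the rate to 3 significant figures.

R ≈ 79.0 mm/day

Column moisture flux per unit crosswind length is F = V × PW.
Inflow: F_in = 6.95 × 52.2 = 362.79 mm·m/s
Outflow: F_out = 3.87 × 40.8 = 157.896 mm·m/s
Steady-state rate R = (F_in − F_out)/L = (362.79 − 157.896) / 224000 m = 9.147e-04 mm/s.
R = 9.147e-04 × 3600 × 24 = 79.0 mm/day.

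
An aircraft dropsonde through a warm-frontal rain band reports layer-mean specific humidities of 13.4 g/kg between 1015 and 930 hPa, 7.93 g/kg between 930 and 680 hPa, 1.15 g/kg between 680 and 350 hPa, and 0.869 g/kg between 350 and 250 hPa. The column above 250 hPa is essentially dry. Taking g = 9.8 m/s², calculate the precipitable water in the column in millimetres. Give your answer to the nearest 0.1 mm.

PW ≈ 36.6 mm

Precipitable water is the column-integrated vapour mass per unit area: PW = (1/g) Σ q̄ Δp, with q in kg/kg and Δp in Pa (1 kg/m² of water = 1 mm).
Layer 1015–930 hPa: Δp = 85 hPa = 8500 Pa, q̄ = 0.0134 kg/kg → 0.0134 × 8500 / 9.8 = 11.62 mm
Layer 930–680 hPa: Δp = 250 hPa = 25000 Pa, q̄ = 0.00793 kg/kg → 0.00793 × 25000 / 9.8 = 20.23 mm
Layer 680–350 hPa: Δp = 330 hPa = 33000 Pa, q̄ = 0.00115 kg/kg → 0.00115 × 33000 / 9.8 = 3.87 mm
Layer 350–250 hPa: Δp = 100 hPa = 10000 Pa, q̄ = 0.000869 kg/kg → 0.000869 × 10000 / 9.8 = 0.89 mm
PW = 11.62 + 20.23 + 3.87 + 0.89 = 36.61 ≈ 36.6 mm.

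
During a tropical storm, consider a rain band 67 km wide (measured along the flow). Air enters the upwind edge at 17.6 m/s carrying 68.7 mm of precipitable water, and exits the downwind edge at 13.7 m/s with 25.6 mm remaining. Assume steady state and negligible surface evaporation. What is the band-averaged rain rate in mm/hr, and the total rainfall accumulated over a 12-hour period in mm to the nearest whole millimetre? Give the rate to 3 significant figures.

R ≈ 46.1 mm/hr; total ≈ 553 mm

Column moisture flux per unit crosswind length is F = V × PW.
Inflow: F_in = 17.6 × 68.7 = 1209.12 mm·m/s
Outflow: F_out = 13.7 × 25.6 = 350.72 mm·m/s
Steady-state rate R = (F_in − F_out)/L = (1209.12 − 350.72) / 67000 m = 1.281e-02 mm/s.
R = 1.281e-02 × 3600 = 46.1 mm/hr.
Over 12 h: total = 46.1 × 12 = 553.2 ≈ 553 mm.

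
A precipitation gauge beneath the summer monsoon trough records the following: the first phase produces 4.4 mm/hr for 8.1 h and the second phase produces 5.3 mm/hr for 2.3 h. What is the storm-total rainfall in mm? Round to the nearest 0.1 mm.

total ≈ 47.8 mm

Total = Σ Rᵢ Δtᵢ = 4.4 × 8.1 + 5.3 × 2.3
      = 35.64 + 12.19 = 47.8 mm.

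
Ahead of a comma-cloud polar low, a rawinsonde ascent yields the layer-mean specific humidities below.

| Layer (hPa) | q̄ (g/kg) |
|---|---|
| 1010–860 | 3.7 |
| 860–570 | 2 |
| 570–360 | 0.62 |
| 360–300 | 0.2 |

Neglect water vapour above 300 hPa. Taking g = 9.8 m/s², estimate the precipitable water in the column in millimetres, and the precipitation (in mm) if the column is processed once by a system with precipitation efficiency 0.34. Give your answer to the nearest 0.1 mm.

PW ≈ 13.0 mm; precipitation ≈ 4.4 mm

Precipitable water is the column-integrated vapour mass per unit area: PW = (1/g) Σ q̄ Δp, with q in kg/kg and Δp in Pa (1 kg/m² of water = 1 mm).
Layer 1010–860 hPa: Δp = 150 hPa = 15000 Pa, q̄ = 0.0037 kg/kg → 0.0037 × 15000 / 9.8 = 5.66 mm
Layer 860–570 hPa: Δp = 290 hPa = 29000 Pa, q̄ = 0.002 kg/kg → 0.002 × 29000 / 9.8 = 5.92 mm
Layer 570–360 hPa: Δp = 210 hPa = 21000 Pa, q̄ = 0.00062 kg/kg → 0.00062 × 21000 / 9.8 = 1.33 mm
Layer 360–300 hPa: Δp = 60 hPa = 6000 Pa, q̄ = 0.0002 kg/kg → 0.0002 × 6000 / 9.8 = 0.12 mm
PW = 5.66 + 5.92 + 1.33 + 0.12 = 13.03 ≈ 13.0 mm.
Precipitation = ε × PW = 0.34 × 13.0 = 4.4 mm.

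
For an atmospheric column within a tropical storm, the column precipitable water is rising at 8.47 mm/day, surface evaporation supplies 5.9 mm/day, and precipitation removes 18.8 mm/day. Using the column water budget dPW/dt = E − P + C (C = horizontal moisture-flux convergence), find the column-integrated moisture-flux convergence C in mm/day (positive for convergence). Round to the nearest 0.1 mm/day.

C ≈ 21.4 mm/day

dPW/dt = +8.47 mm/day.
C = dPW/dt − E + P = (+8.47) − 5.9 + 18.8 = 21.4 mm/day.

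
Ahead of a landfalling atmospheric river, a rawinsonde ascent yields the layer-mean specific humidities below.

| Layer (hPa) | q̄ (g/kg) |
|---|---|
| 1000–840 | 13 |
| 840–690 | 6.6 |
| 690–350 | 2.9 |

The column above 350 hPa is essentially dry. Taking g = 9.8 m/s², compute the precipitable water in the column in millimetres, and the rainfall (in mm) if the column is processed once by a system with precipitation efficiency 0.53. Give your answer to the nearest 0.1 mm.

PW ≈ 41.4 mm; rainfall ≈ 21.9 mm

Precipitable water is the column-integrated vapour mass per unit area: PW = (1/g) Σ q̄ Δp, with q in kg/kg and Δp in Pa (1 kg/m² of water = 1 mm).
Layer 1000–840 hPa: Δp = 160 hPa = 16000 Pa, q̄ = 0.013 kg/kg → 0.013 × 16000 / 9.8 = 21.22 mm
Layer 840–690 hPa: Δp = 150 hPa = 15000 Pa, q̄ = 0.0066 kg/kg → 0.0066 × 15000 / 9.8 = 10.10 mm
Layer 690–350 hPa: Δp = 340 hPa = 34000 Pa, q̄ = 0.0029 kg/kg → 0.0029 × 34000 / 9.8 = 10.06 mm
PW = 21.22 + 10.10 + 10.06 = 41.38 ≈ 41.4 mm.
Rainfall = ε × PW = 0.53 × 41.4 = 21.9 mm.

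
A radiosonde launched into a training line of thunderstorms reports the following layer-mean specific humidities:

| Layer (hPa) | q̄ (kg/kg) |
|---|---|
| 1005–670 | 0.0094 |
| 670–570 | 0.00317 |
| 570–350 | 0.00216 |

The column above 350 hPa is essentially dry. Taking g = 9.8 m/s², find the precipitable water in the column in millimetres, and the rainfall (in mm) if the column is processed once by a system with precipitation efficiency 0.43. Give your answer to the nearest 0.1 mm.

PW ≈ 40.2 mm; rainfall ≈ 17.3 mm

Precipitable water is the column-integrated vapour mass per unit area: PW = (1/g) Σ q̄ Δp, with q in kg/kg and Δp in Pa (1 kg/m² of water = 1 mm).
Layer 1005–670 hPa: Δp = 335 hPa = 33500 Pa, q̄ = 0.0094 kg/kg → 0.0094 × 33500 / 9.8 = 32.13 mm
Layer 670–570 hPa: Δp = 100 hPa = 10000 Pa, q̄ = 0.00317 kg/kg → 0.00317 × 10000 / 9.8 = 3.23 mm
Layer 570–350 hPa: Δp = 220 hPa = 22000 Pa, q̄ = 0.00216 kg/kg → 0.00216 × 22000 / 9.8 = 4.85 mm
PW = 32.13 + 3.23 + 4.85 = 40.21 ≈ 40.2 mm.
Rainfall = ε × PW = 0.43 × 40.2 = 17.3 mm.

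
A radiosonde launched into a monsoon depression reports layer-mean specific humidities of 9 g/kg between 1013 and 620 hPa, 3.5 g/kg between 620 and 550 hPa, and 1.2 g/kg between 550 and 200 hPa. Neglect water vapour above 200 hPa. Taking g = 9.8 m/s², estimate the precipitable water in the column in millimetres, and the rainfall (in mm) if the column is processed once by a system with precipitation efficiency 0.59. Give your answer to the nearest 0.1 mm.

Precipitable water is the column-integrated vapour mass per unit area: PW = (1/g) Σ q̄ Δp, with q in kg/kg and Δp in Pa (1 kg/m² of water = 1 mm).
Layer 1013–620 hPa: Δp = 393 hPa = 39300 Pa, q̄ = 0.009 kg/kg → 0.009 × 39300 / 9.8 = 36.09 mm
Layer 620–550 hPa: Δp = 70 hPa = 7000 Pa, q̄ = 0.0035 kg/kg → 0.0035 × 7000 / 9.8 = 2.50 mm
Layer 550–200 hPa: Δp = 350 hPa = 35000 Pa, q̄ = 0.0012 kg/kg → 0.0012 × 35000 / 9.8 = 4.29 mm
PW = 36.09 + 2.50 + 4.29 = 42.88 ≈ 42.9 mm.
Rainfall = ε × PW = 0.59 × 42.9 = 25.3 mm.

PW ≈ 42.9 mm; rainfall ≈ 25.3 mm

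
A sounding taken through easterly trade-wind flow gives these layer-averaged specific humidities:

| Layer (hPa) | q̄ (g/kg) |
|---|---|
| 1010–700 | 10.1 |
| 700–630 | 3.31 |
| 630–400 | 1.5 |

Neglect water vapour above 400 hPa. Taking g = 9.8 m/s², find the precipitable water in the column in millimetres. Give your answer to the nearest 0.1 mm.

PW ≈ 37.8 mm

Precipitable water is the column-integrated vapour mass per unit area: PW = (1/g) Σ q̄ Δp, with q in kg/kg and Δp in Pa (1 kg/m² of water = 1 mm).
Layer 1010–700 hPa: Δp = 310 hPa = 31000 Pa, q̄ = 0.0101 kg/kg → 0.0101 × 31000 / 9.8 = 31.95 mm
Layer 700–630 hPa: Δp = 70 hPa = 7000 Pa, q̄ = 0.00331 kg/kg → 0.00331 × 7000 / 9.8 = 2.36 mm
Layer 630–400 hPa: Δp = 230 hPa = 23000 Pa, q̄ = 0.0015 kg/kg → 0.0015 × 23000 / 9.8 = 3.52 mm
PW = 31.95 + 2.36 + 3.52 = 37.83 ≈ 37.8 mm.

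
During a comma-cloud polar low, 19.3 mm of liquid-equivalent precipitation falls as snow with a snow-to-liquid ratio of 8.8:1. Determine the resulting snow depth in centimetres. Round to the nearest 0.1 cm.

Snow depth = liquid × ratio = 19.3 mm × 8.8 = 169.84 mm = 17.0 cm.

snow depth ≈ 17.0 cm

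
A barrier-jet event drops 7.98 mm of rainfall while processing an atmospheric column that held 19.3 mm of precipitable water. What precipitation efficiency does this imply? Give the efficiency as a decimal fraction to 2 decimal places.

ε ≈ 0.41

ε = rainfall / PW = 7.98 / 19.3 = 0.41.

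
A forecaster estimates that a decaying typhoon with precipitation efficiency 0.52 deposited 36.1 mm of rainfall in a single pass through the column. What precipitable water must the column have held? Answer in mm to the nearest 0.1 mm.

PW ≈ 69.4 mm

PW = rainfall / ε = 36.1 / 0.52 = 69.4 mm.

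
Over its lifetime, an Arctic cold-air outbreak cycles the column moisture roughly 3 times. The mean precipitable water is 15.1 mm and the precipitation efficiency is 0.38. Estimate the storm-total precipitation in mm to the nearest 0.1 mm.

Each cycle deposits ε × PW = 0.38 × 15.1 = 5.738 mm.
Over 3 cycles: 3 × 5.738 = 17.2 mm.

precipitation ≈ 17.2 mm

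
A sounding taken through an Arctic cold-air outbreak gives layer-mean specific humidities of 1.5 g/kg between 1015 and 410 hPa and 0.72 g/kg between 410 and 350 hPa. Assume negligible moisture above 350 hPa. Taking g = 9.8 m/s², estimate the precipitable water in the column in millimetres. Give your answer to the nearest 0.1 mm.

Precipitable water is the column-integrated vapour mass per unit area: PW = (1/g) Σ q̄ Δp, with q in kg/kg and Δp in Pa (1 kg/m² of water = 1 mm).
Layer 1015–410 hPa: Δp = 605 hPa = 60500 Pa, q̄ = 0.0015 kg/kg → 0.0015 × 60500 / 9.8 = 9.26 mm
Layer 410–350 hPa: Δp = 60 hPa = 6000 Pa, q̄ = 0.00072 kg/kg → 0.00072 × 6000 / 9.8 = 0.44 mm
PW = 9.26 + 0.44 = 9.70 ≈ 9.7 mm.

PW ≈ 9.7 mm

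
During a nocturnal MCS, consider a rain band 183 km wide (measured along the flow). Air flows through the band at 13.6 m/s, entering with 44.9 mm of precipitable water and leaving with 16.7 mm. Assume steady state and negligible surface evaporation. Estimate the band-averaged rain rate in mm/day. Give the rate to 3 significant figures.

Column moisture flux per unit crosswind length is F = V × PW.
Inflow: F_in = 13.6 × 44.9 = 610.64 mm·m/s
Outflow: F_out = 13.6 × 16.7 = 227.12 mm·m/s
Steady-state rate R = (F_in − F_out)/L = (610.64 − 227.12) / 183000 m = 2.096e-03 mm/s.
R = 2.096e-03 × 3600 × 24 = 181 mm/day.

R ≈ 181 mm/day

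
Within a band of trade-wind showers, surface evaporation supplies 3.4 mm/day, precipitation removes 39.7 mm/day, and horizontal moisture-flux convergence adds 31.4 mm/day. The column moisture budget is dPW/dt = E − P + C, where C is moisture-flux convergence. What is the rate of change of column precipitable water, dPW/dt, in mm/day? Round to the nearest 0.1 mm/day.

dPW/dt ≈ -4.9 mm/day

dPW/dt = E − P + C = 3.4 − 39.7 + (31.4) = -4.9 mm/day.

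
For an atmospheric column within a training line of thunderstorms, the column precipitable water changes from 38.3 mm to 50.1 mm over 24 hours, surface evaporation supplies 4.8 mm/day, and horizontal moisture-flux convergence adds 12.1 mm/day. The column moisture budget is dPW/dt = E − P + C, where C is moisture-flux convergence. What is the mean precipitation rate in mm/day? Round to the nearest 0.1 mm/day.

P ≈ 5.1 mm/day

dPW/dt = (50.1 − 38.3) mm / (24/24 day) = +11.800 mm/day.
P = E + C − dPW/dt = 4.8 + (12.1) − (+11.800) = 5.1 mm/day.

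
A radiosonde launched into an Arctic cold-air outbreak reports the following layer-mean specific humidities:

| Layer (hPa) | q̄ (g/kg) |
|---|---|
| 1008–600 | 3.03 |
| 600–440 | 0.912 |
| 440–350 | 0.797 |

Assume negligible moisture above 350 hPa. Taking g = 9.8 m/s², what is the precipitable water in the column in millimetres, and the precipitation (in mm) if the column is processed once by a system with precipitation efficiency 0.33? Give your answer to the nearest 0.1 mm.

Precipitable water is the column-integrated vapour mass per unit area: PW = (1/g) Σ q̄ Δp, with q in kg/kg and Δp in Pa (1 kg/m² of water = 1 mm).
Layer 1008–600 hPa: Δp = 408 hPa = 40800 Pa, q̄ = 0.00303 kg/kg → 0.00303 × 40800 / 9.8 = 12.61 mm
Layer 600–440 hPa: Δp = 160 hPa = 16000 Pa, q̄ = 0.000912 kg/kg → 0.000912 × 16000 / 9.8 = 1.49 mm
Layer 440–350 hPa: Δp = 90 hPa = 9000 Pa, q̄ = 0.000797 kg/kg → 0.000797 × 9000 / 9.8 = 0.73 mm
PW = 12.61 + 1.49 + 0.73 = 14.83 ≈ 14.8 mm.
Precipitation = ε × PW = 0.33 × 14.8 = 4.9 mm.

PW ≈ 14.8 mm; precipitation ≈ 4.9 mm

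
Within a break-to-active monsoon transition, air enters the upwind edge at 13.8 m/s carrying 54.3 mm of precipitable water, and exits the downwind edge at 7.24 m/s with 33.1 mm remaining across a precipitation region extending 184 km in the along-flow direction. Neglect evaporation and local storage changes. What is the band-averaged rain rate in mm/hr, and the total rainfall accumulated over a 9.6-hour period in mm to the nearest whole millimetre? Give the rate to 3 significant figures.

Column moisture flux per unit crosswind length is F = V × PW.
Inflow: F_in = 13.8 × 54.3 = 749.34 mm·m/s
Outflow: F_out = 7.24 × 33.1 = 239.644 mm·m/s
Steady-state rate R = (F_in − F_out)/L = (749.34 − 239.644) / 184000 m = 2.770e-03 mm/s.
R = 2.770e-03 × 3600 = 9.97 mm/hr.
Over 9.6 h: total = 9.97 × 9.6 = 95.712 ≈ 96 mm.

R ≈ 9.97 mm/hr; total ≈ 96 mm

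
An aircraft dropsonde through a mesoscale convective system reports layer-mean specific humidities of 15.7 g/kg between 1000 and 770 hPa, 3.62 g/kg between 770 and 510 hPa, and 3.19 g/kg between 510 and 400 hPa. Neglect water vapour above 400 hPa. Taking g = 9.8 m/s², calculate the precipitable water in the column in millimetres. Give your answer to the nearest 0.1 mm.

PW ≈ 50.0 mm

Precipitable water is the column-integrated vapour mass per unit area: PW = (1/g) Σ q̄ Δp, with q in kg/kg and Δp in Pa (1 kg/m² of water = 1 mm).
Layer 1000–770 hPa: Δp = 230 hPa = 23000 Pa, q̄ = 0.0157 kg/kg → 0.0157 × 23000 / 9.8 = 36.85 mm
Layer 770–510 hPa: Δp = 260 hPa = 26000 Pa, q̄ = 0.00362 kg/kg → 0.00362 × 26000 / 9.8 = 9.60 mm
Layer 510–400 hPa: Δp = 110 hPa = 11000 Pa, q̄ = 0.00319 kg/kg → 0.00319 × 11000 / 9.8 = 3.58 mm
PW = 36.85 + 9.60 + 3.58 = 50.03 ≈ 50.0 mm.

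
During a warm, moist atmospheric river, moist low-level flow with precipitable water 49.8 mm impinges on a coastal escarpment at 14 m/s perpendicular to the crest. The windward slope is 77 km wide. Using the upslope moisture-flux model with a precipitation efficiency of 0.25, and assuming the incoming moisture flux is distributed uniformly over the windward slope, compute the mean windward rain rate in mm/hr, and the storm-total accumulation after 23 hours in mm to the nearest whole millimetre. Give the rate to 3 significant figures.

R ≈ 8.15 mm/hr; total ≈ 187 mm

Incoming column moisture flux per unit ridge length: F = V × PW = 14 × 49.8 = 697.2 mm·m/s.
Spread over the 77 km slope with efficiency ε = 0.25: R = ε·F/W = 0.25 × 697.2 / 77000 m = 2.264e-03 mm/s.
R = 2.264e-03 × 3600 = 8.15 mm/hr.
Over 23 h: total = 8.15 × 23 = 187.45 ≈ 187 mm.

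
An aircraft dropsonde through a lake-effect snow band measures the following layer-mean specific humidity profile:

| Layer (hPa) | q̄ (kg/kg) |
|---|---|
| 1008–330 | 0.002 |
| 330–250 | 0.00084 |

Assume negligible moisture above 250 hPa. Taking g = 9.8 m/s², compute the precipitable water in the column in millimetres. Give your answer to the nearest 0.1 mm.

Precipitable water is the column-integrated vapour mass per unit area: PW = (1/g) Σ q̄ Δp, with q in kg/kg and Δp in Pa (1 kg/m² of water = 1 mm).
Layer 1008–330 hPa: Δp = 678 hPa = 67800 Pa, q̄ = 0.002 kg/kg → 0.002 × 67800 / 9.8 = 13.84 mm
Layer 330–250 hPa: Δp = 80 hPa = 8000 Pa, q̄ = 0.00084 kg/kg → 0.00084 × 8000 / 9.8 = 0.69 mm
PW = 13.84 + 0.69 = 14.53 ≈ 14.5 mm.

PW ≈ 14.5 mm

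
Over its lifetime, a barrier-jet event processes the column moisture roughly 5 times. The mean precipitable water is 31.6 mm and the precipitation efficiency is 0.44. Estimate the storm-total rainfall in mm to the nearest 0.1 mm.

Each cycle deposits ε × PW = 0.44 × 31.6 = 13.904 mm.
Over 5 cycles: 5 × 13.904 = 69.5 mm.

rainfall ≈ 69.5 mm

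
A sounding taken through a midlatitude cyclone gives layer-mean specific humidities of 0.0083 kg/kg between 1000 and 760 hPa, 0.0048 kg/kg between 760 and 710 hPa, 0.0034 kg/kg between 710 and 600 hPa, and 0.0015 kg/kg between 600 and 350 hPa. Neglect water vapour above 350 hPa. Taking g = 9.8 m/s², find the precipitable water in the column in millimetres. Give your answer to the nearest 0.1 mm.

PW ≈ 30.4 mm

Precipitable water is the column-integrated vapour mass per unit area: PW = (1/g) Σ q̄ Δp, with q in kg/kg and Δp in Pa (1 kg/m² of water = 1 mm).
Layer 1000–760 hPa: Δp = 240 hPa = 24000 Pa, q̄ = 0.0083 kg/kg → 0.0083 × 24000 / 9.8 = 20.33 mm
Layer 760–710 hPa: Δp = 50 hPa = 5000 Pa, q̄ = 0.0048 kg/kg → 0.0048 × 5000 / 9.8 = 2.45 mm
Layer 710–600 hPa: Δp = 110 hPa = 11000 Pa, q̄ = 0.0034 kg/kg → 0.0034 × 11000 / 9.8 = 3.82 mm
Layer 600–350 hPa: Δp = 250 hPa = 25000 Pa, q̄ = 0.0015 kg/kg → 0.0015 × 25000 / 9.8 = 3.83 mm
PW = 20.33 + 2.45 + 3.82 + 3.83 = 30.43 ≈ 30.4 mm.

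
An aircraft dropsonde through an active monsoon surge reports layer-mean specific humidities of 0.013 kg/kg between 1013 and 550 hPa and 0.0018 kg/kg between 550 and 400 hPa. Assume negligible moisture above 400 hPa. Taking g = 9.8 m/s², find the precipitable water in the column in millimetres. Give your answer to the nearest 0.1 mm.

PW ≈ 64.2 mm

Precipitable water is the column-integrated vapour mass per unit area: PW = (1/g) Σ q̄ Δp, with q in kg/kg and Δp in Pa (1 kg/m² of water = 1 mm).
Layer 1013–550 hPa: Δp = 463 hPa = 46300 Pa, q̄ = 0.013 kg/kg → 0.013 × 46300 / 9.8 = 61.42 mm
Layer 550–400 hPa: Δp = 150 hPa = 15000 Pa, q̄ = 0.0018 kg/kg → 0.0018 × 15000 / 9.8 = 2.76 mm
PW = 61.42 + 2.76 = 64.18 ≈ 64.2 mm.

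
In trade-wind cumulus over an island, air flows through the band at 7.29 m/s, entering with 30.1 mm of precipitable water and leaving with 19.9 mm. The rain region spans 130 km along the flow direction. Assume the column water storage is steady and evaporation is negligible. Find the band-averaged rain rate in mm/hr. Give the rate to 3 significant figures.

Column moisture flux per unit crosswind length is F = V × PW.
Inflow: F_in = 7.29 × 30.1 = 219.429 mm·m/s
Outflow: F_out = 7.29 × 19.9 = 145.071 mm·m/s
Steady-state rate R = (F_in − F_out)/L = (219.429 − 145.071) / 130000 m = 5.720e-04 mm/s.
R = 5.720e-04 × 3600 = 2.06 mm/hr.

R ≈ 2.06 mm/hr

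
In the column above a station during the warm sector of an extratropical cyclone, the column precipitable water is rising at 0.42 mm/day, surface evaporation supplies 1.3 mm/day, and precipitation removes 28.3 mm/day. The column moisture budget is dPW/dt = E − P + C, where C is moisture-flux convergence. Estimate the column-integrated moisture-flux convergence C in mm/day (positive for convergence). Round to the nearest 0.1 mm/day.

C ≈ 27.4 mm/day

dPW/dt = +0.42 mm/day.
C = dPW/dt − E + P = (+0.42) − 1.3 + 28.3 = 27.4 mm/day.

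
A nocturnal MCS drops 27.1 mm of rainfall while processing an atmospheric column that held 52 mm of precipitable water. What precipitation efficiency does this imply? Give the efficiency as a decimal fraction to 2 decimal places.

ε = rainfall / PW = 27.1 / 52 = 0.52.

ε ≈ 0.52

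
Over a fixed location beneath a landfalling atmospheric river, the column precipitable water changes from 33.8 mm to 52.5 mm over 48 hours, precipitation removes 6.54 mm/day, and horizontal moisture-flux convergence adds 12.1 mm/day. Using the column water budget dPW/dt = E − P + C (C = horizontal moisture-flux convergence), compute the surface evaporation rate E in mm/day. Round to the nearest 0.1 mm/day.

dPW/dt = (52.5 − 33.8) mm / (48/24 day) = +9.350 mm/day.
E = dPW/dt + P − C = (+9.350) + 6.54 − (12.1) = 3.8 mm/day.

E ≈ 3.8 mm/day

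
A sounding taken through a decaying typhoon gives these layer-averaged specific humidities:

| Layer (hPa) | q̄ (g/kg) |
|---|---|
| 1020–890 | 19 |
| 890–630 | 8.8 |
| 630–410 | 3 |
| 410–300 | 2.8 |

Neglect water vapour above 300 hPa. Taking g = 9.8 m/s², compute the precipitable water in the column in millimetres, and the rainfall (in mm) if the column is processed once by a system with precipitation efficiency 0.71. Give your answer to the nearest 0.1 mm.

PW ≈ 58.4 mm; rainfall ≈ 41.5 mm

Precipitable water is the column-integrated vapour mass per unit area: PW = (1/g) Σ q̄ Δp, with q in kg/kg and Δp in Pa (1 kg/m² of water = 1 mm).
Layer 1020–890 hPa: Δp = 130 hPa = 13000 Pa, q̄ = 0.019 kg/kg → 0.019 × 13000 / 9.8 = 25.20 mm
Layer 890–630 hPa: Δp = 260 hPa = 26000 Pa, q̄ = 0.0088 kg/kg → 0.0088 × 26000 / 9.8 = 23.35 mm
Layer 630–410 hPa: Δp = 220 hPa = 22000 Pa, q̄ = 0.003 kg/kg → 0.003 × 22000 / 9.8 = 6.73 mm
Layer 410–300 hPa: Δp = 110 hPa = 11000 Pa, q̄ = 0.0028 kg/kg → 0.0028 × 11000 / 9.8 = 3.14 mm
PW = 25.20 + 23.35 + 6.73 + 3.14 = 58.42 ≈ 58.4 mm.
Rainfall = ε × PW = 0.71 × 58.4 = 41.5 mm.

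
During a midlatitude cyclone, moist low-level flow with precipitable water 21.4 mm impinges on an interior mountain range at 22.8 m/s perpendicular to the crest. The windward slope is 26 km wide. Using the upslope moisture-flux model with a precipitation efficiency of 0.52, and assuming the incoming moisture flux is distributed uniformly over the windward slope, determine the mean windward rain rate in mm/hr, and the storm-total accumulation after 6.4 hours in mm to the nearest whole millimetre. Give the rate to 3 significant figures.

Incoming column moisture flux per unit ridge length: F = V × PW = 22.8 × 21.4 = 487.92 mm·m/s.
Spread over the 26 km slope with efficiency ε = 0.52: R = ε·F/W = 0.52 × 487.92 / 26000 m = 9.758e-03 mm/s.
R = 9.758e-03 × 3600 = 35.1 mm/hr.
Over 6.4 h: total = 35.1 × 6.4 = 224.64 ≈ 225 mm.

R ≈ 35.1 mm/hr; total ≈ 225 mm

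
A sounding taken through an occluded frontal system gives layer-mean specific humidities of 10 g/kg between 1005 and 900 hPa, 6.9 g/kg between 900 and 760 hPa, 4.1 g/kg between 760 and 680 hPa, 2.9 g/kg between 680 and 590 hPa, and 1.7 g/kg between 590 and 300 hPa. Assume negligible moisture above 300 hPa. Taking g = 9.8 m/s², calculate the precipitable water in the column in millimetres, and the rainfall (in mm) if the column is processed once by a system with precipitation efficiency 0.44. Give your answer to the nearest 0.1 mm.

Precipitable water is the column-integrated vapour mass per unit area: PW = (1/g) Σ q̄ Δp, with q in kg/kg and Δp in Pa (1 kg/m² of water = 1 mm).
Layer 1005–900 hPa: Δp = 105 hPa = 10500 Pa, q̄ = 0.01 kg/kg → 0.01 × 10500 / 9.8 = 10.71 mm
Layer 900–760 hPa: Δp = 140 hPa = 14000 Pa, q̄ = 0.0069 kg/kg → 0.0069 × 14000 / 9.8 = 9.86 mm
Layer 760–680 hPa: Δp = 80 hPa = 8000 Pa, q̄ = 0.0041 kg/kg → 0.0041 × 8000 / 9.8 = 3.35 mm
Layer 680–590 hPa: Δp = 90 hPa = 9000 Pa, q̄ = 0.0029 kg/kg → 0.0029 × 9000 / 9.8 = 2.66 mm
Layer 590–300 hPa: Δp = 290 hPa = 29000 Pa, q̄ = 0.0017 kg/kg → 0.0017 × 29000 / 9.8 = 5.03 mm
PW = 10.71 + 9.86 + 3.35 + 2.66 + 5.03 = 31.61 ≈ 31.6 mm.
Rainfall = ε × PW = 0.44 × 31.6 = 13.9 mm.

PW ≈ 31.6 mm; rainfall ≈ 13.9 mm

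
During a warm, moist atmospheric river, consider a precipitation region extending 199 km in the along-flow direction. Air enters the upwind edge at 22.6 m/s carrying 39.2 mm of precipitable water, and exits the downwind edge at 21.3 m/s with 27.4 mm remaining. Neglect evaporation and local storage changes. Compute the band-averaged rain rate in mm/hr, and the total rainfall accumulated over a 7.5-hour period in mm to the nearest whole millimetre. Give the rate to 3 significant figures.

R ≈ 5.47 mm/hr; total ≈ 41 mm

Column moisture flux per unit crosswind length is F = V × PW.
Inflow: F_in = 22.6 × 39.2 = 885.92 mm·m/s
Outflow: F_out = 21.3 × 27.4 = 583.62 mm·m/s
Steady-state rate R = (F_in − F_out)/L = (885.92 − 583.62) / 199000 m = 1.519e-03 mm/s.
R = 1.519e-03 × 3600 = 5.47 mm/hr.
Over 7.5 h: total = 5.47 × 7.5 = 41.025 ≈ 41 mm.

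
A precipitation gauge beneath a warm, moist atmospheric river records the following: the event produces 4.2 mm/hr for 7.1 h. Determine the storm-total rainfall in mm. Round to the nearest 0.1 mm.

Total = Σ Rᵢ Δtᵢ = 4.2 × 7.1
      = 29.82 = 29.8 mm.

total ≈ 29.8 mm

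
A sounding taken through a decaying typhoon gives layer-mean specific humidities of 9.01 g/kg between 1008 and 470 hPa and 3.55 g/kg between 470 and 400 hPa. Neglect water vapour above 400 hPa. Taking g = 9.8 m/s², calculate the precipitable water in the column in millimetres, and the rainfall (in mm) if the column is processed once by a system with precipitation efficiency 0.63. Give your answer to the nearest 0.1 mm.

PW ≈ 52.0 mm; rainfall ≈ 32.8 mm

Precipitable water is the column-integrated vapour mass per unit area: PW = (1/g) Σ q̄ Δp, with q in kg/kg and Δp in Pa (1 kg/m² of water = 1 mm).
Layer 1008–470 hPa: Δp = 538 hPa = 53800 Pa, q̄ = 0.00901 kg/kg → 0.00901 × 53800 / 9.8 = 49.46 mm
Layer 470–400 hPa: Δp = 70 hPa = 7000 Pa, q̄ = 0.00355 kg/kg → 0.00355 × 7000 / 9.8 = 2.54 mm
PW = 49.46 + 2.54 = 52.00 ≈ 52.0 mm.
Rainfall = ε × PW = 0.63 × 52.0 = 32.8 mm.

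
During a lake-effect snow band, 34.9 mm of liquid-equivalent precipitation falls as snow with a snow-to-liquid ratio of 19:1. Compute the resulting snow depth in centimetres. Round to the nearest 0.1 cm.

snow depth ≈ 66.3 cm

Snow depth = liquid × ratio = 34.9 mm × 19 = 663.1 mm = 66.3 cm.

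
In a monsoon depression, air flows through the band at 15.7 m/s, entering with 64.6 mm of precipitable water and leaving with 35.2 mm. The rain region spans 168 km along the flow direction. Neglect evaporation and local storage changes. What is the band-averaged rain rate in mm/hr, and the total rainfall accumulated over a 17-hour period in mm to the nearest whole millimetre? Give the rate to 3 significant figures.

Column moisture flux per unit crosswind length is F = V × PW.
Inflow: F_in = 15.7 × 64.6 = 1014.22 mm·m/s
Outflow: F_out = 15.7 × 35.2 = 552.64 mm·m/s
Steady-state rate R = (F_in − F_out)/L = (1014.22 − 552.64) / 168000 m = 2.747e-03 mm/s.
R = 2.747e-03 × 3600 = 9.89 mm/hr.
Over 17 h: total = 9.89 × 17 = 168.13 ≈ 168 mm.

R ≈ 9.89 mm/hr; total ≈ 168 mm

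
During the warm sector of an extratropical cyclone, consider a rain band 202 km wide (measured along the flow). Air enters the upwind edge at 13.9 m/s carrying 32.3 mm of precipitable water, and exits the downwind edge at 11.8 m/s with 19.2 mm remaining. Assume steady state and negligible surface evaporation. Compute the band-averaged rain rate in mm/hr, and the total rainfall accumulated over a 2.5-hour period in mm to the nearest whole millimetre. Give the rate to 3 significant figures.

R ≈ 3.96 mm/hr; total ≈ 10 mm

Column moisture flux per unit crosswind length is F = V × PW.
Inflow: F_in = 13.9 × 32.3 = 448.97 mm·m/s
Outflow: F_out = 11.8 × 19.2 = 226.56 mm·m/s
Steady-state rate R = (F_in − F_out)/L = (448.97 − 226.56) / 202000 m = 1.101e-03 mm/s.
R = 1.101e-03 × 3600 = 3.96 mm/hr.
Over 2.5 h: total = 3.96 × 2.5 = 9.9 ≈ 10 mm.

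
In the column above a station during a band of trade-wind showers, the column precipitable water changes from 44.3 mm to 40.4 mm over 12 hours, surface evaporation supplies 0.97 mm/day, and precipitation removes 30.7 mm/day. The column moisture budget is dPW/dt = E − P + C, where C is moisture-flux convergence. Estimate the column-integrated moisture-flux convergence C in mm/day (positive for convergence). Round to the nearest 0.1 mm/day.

C ≈ 21.9 mm/day

dPW/dt = (40.4 − 44.3) mm / (12/24 day) = -7.800 mm/day.
C = dPW/dt − E + P = (-7.800) − 0.97 + 30.7 = 21.9 mm/day.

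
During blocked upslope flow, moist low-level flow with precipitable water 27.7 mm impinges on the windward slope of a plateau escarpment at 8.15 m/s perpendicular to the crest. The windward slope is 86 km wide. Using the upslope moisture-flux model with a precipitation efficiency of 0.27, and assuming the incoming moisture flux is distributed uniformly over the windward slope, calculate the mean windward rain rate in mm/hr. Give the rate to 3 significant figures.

Incoming column moisture flux per unit ridge length: F = V × PW = 8.15 × 27.7 = 225.755 mm·m/s.
Spread over the 86 km slope with efficiency ε = 0.27: R = ε·F/W = 0.27 × 225.755 / 86000 m = 7.088e-04 mm/s.
R = 7.088e-04 × 3600 = 2.55 mm/hr.

R ≈ 2.55 mm/hr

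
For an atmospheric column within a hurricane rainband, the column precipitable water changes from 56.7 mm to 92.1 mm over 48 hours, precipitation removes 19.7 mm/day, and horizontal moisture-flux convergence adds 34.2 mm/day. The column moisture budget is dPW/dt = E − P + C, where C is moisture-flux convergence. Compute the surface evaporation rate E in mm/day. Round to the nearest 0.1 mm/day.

dPW/dt = (92.1 − 56.7) mm / (48/24 day) = +17.700 mm/day.
E = dPW/dt + P − C = (+17.700) + 19.7 − (34.2) = 3.2 mm/day.

E ≈ 3.2 mm/day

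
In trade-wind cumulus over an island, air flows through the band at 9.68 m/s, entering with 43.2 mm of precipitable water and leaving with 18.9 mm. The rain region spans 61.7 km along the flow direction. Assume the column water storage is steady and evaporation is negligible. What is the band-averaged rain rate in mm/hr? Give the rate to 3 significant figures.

Column moisture flux per unit crosswind length is F = V × PW.
Inflow: F_in = 9.68 × 43.2 = 418.176 mm·m/s
Outflow: F_out = 9.68 × 18.9 = 182.952 mm·m/s
Steady-state rate R = (F_in − F_out)/L = (418.176 − 182.952) / 61700 m = 3.812e-03 mm/s.
R = 3.812e-03 × 3600 = 13.7 mm/hr.

R ≈ 13.7 mm/hr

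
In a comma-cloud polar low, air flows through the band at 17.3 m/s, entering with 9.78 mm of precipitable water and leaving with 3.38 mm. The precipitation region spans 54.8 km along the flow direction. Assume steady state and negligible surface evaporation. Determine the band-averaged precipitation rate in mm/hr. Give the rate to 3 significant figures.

Column moisture flux per unit crosswind length is F = V × PW.
Inflow: F_in = 17.3 × 9.78 = 169.194 mm·m/s
Outflow: F_out = 17.3 × 3.38 = 58.474 mm·m/s
Steady-state rate R = (F_in − F_out)/L = (169.194 − 58.474) / 54800 m = 2.020e-03 mm/s.
R = 2.020e-03 × 3600 = 7.27 mm/hr.

R ≈ 7.27 mm/hr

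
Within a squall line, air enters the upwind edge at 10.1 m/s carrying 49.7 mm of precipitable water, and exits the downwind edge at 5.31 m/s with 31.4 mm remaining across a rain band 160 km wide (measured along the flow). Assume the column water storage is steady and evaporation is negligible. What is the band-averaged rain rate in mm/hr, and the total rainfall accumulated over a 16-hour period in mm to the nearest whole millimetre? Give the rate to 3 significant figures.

Column moisture flux per unit crosswind length is F = V × PW.
Inflow: F_in = 10.1 × 49.7 = 501.97 mm·m/s
Outflow: F_out = 5.31 × 31.4 = 166.734 mm·m/s
Steady-state rate R = (F_in − F_out)/L = (501.97 − 166.734) / 160000 m = 2.095e-03 mm/s.
R = 2.095e-03 × 3600 = 7.54 mm/hr.
Over 16 h: total = 7.54 × 16 = 120.64 ≈ 121 mm.

R ≈ 7.54 mm/hr; total ≈ 121 mm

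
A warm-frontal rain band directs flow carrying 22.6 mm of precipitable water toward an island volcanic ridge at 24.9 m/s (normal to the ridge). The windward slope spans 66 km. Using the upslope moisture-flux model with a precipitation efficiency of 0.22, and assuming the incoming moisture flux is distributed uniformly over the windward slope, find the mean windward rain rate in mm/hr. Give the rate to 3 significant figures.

Incoming column moisture flux per unit ridge length: F = V × PW = 24.9 × 22.6 = 562.74 mm·m/s.
Spread over the 66 km slope with efficiency ε = 0.22: R = ε·F/W = 0.22 × 562.74 / 66000 m = 1.876e-03 mm/s.
R = 1.876e-03 × 3600 = 6.75 mm/hr.

R ≈ 6.75 mm/hr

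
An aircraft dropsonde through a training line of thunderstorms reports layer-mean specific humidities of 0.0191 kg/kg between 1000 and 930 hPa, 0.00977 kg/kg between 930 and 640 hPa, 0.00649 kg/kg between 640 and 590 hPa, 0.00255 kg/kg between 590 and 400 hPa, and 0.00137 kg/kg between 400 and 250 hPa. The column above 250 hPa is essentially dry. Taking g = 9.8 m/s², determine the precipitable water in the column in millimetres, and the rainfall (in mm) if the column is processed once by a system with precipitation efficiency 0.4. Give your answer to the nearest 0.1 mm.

PW ≈ 52.9 mm; rainfall ≈ 21.2 mm

Precipitable water is the column-integrated vapour mass per unit area: PW = (1/g) Σ q̄ Δp, with q in kg/kg and Δp in Pa (1 kg/m² of water = 1 mm).
Layer 1000–930 hPa: Δp = 70 hPa = 7000 Pa, q̄ = 0.0191 kg/kg → 0.0191 × 7000 / 9.8 = 13.64 mm
Layer 930–640 hPa: Δp = 290 hPa = 29000 Pa, q̄ = 0.00977 kg/kg → 0.00977 × 29000 / 9.8 = 28.91 mm
Layer 640–590 hPa: Δp = 50 hPa = 5000 Pa, q̄ = 0.00649 kg/kg → 0.00649 × 5000 / 9.8 = 3.31 mm
Layer 590–400 hPa: Δp = 190 hPa = 19000 Pa, q̄ = 0.00255 kg/kg → 0.00255 × 19000 / 9.8 = 4.94 mm
Layer 400–250 hPa: Δp = 150 hPa = 15000 Pa, q̄ = 0.00137 kg/kg → 0.00137 × 15000 / 9.8 = 2.10 mm
PW = 13.64 + 28.91 + 3.31 + 4.94 + 2.10 = 52.90 ≈ 52.9 mm.
Rainfall = ε × PW = 0.4 × 52.9 = 21.2 mm.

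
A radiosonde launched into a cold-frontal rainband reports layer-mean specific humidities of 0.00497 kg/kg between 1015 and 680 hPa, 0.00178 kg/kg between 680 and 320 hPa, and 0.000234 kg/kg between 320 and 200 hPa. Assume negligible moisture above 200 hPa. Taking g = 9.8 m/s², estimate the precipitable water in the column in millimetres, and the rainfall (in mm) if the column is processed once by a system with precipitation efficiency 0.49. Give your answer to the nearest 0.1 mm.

PW ≈ 23.8 mm; rainfall ≈ 11.7 mm

Precipitable water is the column-integrated vapour mass per unit area: PW = (1/g) Σ q̄ Δp, with q in kg/kg and Δp in Pa (1 kg/m² of water = 1 mm).
Layer 1015–680 hPa: Δp = 335 hPa = 33500 Pa, q̄ = 0.00497 kg/kg → 0.00497 × 33500 / 9.8 = 16.99 mm
Layer 680–320 hPa: Δp = 360 hPa = 36000 Pa, q̄ = 0.00178 kg/kg → 0.00178 × 36000 / 9.8 = 6.54 mm
Layer 320–200 hPa: Δp = 120 hPa = 12000 Pa, q̄ = 0.000234 kg/kg → 0.000234 × 12000 / 9.8 = 0.29 mm
PW = 16.99 + 6.54 + 0.29 = 23.82 ≈ 23.8 mm.
Rainfall = ε × PW = 0.49 × 23.8 = 11.7 mm.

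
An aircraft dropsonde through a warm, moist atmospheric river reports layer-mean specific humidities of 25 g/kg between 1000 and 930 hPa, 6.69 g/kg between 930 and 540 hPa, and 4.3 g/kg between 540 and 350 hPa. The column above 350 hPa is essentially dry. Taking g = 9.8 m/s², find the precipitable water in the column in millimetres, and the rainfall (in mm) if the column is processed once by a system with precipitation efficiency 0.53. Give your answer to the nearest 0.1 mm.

PW ≈ 52.8 mm; rainfall ≈ 28.0 mm

Precipitable water is the column-integrated vapour mass per unit area: PW = (1/g) Σ q̄ Δp, with q in kg/kg and Δp in Pa (1 kg/m² of water = 1 mm).
Layer 1000–930 hPa: Δp = 70 hPa = 7000 Pa, q̄ = 0.025 kg/kg → 0.025 × 7000 / 9.8 = 17.86 mm
Layer 930–540 hPa: Δp = 390 hPa = 39000 Pa, q̄ = 0.00669 kg/kg → 0.00669 × 39000 / 9.8 = 26.62 mm
Layer 540–350 hPa: Δp = 190 hPa = 19000 Pa, q̄ = 0.0043 kg/kg → 0.0043 × 19000 / 9.8 = 8.34 mm
PW = 17.86 + 26.62 + 8.34 = 52.82 ≈ 52.8 mm.
Rainfall = ε × PW = 0.53 × 52.8 = 28.0 mm.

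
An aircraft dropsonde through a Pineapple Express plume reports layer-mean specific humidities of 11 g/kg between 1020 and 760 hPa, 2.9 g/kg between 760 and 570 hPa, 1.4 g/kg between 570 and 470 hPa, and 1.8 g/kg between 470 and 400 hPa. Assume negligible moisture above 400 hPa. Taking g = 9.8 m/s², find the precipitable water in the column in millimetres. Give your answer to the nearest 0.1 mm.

PW ≈ 37.5 mm

Precipitable water is the column-integrated vapour mass per unit area: PW = (1/g) Σ q̄ Δp, with q in kg/kg and Δp in Pa (1 kg/m² of water = 1 mm).
Layer 1020–760 hPa: Δp = 260 hPa = 26000 Pa, q̄ = 0.011 kg/kg → 0.011 × 26000 / 9.8 = 29.18 mm
Layer 760–570 hPa: Δp = 190 hPa = 19000 Pa, q̄ = 0.0029 kg/kg → 0.0029 × 19000 / 9.8 = 5.62 mm
Layer 570–470 hPa: Δp = 100 hPa = 10000 Pa, q̄ = 0.0014 kg/kg → 0.0014 × 10000 / 9.8 = 1.43 mm
Layer 470–400 hPa: Δp = 70 hPa = 7000 Pa, q̄ = 0.0018 kg/kg → 0.0018 × 7000 / 9.8 = 1.29 mm
PW = 29.18 + 5.62 + 1.43 + 1.29 = 37.52 ≈ 37.5 mm.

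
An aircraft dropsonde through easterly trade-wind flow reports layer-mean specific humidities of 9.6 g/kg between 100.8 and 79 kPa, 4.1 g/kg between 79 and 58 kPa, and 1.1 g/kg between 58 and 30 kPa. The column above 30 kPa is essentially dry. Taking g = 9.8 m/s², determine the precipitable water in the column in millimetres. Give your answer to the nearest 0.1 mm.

PW ≈ 33.3 mm

Precipitable water is the column-integrated vapour mass per unit area: PW = (1/g) Σ q̄ Δp, with q in kg/kg and Δp in Pa (1 kg/m² of water = 1 mm).
Layer 100.8–79 kPa: Δp = 218 hPa = 21800 Pa, q̄ = 0.0096 kg/kg → 0.0096 × 21800 / 9.8 = 21.36 mm
Layer 79–58 kPa: Δp = 210 hPa = 21000 Pa, q̄ = 0.0041 kg/kg → 0.0041 × 21000 / 9.8 = 8.79 mm
Layer 58–30 kPa: Δp = 280 hPa = 28000 Pa, q̄ = 0.0011 kg/kg → 0.0011 × 28000 / 9.8 = 3.14 mm
PW = 21.36 + 8.79 + 3.14 = 33.29 ≈ 33.3 mm.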